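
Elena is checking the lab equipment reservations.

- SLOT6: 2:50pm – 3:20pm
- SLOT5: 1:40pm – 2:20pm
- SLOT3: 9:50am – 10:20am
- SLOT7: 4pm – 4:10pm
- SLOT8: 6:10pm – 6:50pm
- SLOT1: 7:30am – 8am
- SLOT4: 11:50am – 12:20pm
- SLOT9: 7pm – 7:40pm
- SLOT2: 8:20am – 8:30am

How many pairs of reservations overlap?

0

Sorted by start: SLOT1, SLOT2, SLOT3, SLOT4, SLOT5, SLOT6, SLOT7, SLOT8, SLOT9.
SLOT2 starts after SLOT1 ends; SLOT1 is clear from here.
SLOT3 starts after SLOT2 ends; SLOT2 is clear from here.
SLOT4 starts after SLOT3 ends; SLOT3 is clear from here.
SLOT5 starts after SLOT4 ends; SLOT4 is clear from here.
SLOT6 starts after SLOT5 ends; SLOT5 is clear from here.
SLOT7 starts after SLOT6 ends; SLOT6 is clear from here.
SLOT8 starts after SLOT7 ends; SLOT7 is clear from here.
SLOT9 starts after SLOT8 ends.
No pair overlaps.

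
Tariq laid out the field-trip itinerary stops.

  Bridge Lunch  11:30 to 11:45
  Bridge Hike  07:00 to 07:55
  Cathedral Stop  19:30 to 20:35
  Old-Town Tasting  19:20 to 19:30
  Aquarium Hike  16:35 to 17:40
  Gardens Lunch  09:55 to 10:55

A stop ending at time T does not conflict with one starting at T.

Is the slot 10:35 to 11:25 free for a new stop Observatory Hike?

No — it overlaps Gardens Lunch

Bridge Hike: ends 07:55 at or before Observatory Hike starts 10:35 → clear.
Gardens Lunch: starts 09:55 before Observatory Hike ends 11:25, and ends 10:55 after Observatory Hike starts 10:35 → overlap.
Bridge Lunch: starts 11:30 at or after Observatory Hike ends 11:25 → clear.
Aquarium Hike: starts 16:35 at or after Observatory Hike ends 11:25 → clear.
Old-Town Tasting: starts 19:20 at or after Observatory Hike ends 11:25 → clear.
Cathedral Stop: starts 19:30 at or after Observatory Hike ends 11:25 → clear.
Observatory Hike overlaps Gardens Lunch.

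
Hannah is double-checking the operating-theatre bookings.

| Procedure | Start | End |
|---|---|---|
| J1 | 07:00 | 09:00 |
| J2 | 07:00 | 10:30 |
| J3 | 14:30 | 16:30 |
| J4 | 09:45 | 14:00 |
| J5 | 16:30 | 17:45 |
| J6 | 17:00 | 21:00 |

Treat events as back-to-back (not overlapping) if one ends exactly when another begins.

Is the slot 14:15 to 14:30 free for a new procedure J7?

J1: ends 09:00 at or before J7 starts 14:15 → clear.
J2: ends 10:30 at or before J7 starts 14:15 → clear.
J4: ends 14:00 at or before J7 starts 14:15 → clear.
J3: starts 14:30 at or after J7 ends 14:30 → clear.
J5: starts 16:30 at or after J7 ends 14:30 → clear.
J6: starts 17:00 at or after J7 ends 14:30 → clear.

Yes — the slot is free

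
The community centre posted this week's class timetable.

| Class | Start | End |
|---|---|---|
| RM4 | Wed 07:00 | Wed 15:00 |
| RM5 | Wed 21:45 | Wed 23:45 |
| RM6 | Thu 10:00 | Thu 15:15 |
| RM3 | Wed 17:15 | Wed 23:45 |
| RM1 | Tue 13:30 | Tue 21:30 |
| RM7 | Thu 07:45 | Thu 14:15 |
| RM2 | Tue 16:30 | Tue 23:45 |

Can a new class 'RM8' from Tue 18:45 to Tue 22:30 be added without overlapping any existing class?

RM1: starts Tue 13:30 before RM8 ends Tue 22:30, and ends Tue 21:30 after RM8 starts Tue 18:45 → overlap.
RM2: starts Tue 16:30 before RM8 ends Tue 22:30, and ends Tue 23:45 after RM8 starts Tue 18:45 → overlap.
RM4: starts Wed 07:00 at or after RM8 ends Tue 22:30 → clear.
RM3: starts Wed 17:15 at or after RM8 ends Tue 22:30 → clear.
RM5: starts Wed 21:45 at or after RM8 ends Tue 22:30 → clear.
RM7: starts Thu 07:45 at or after RM8 ends Tue 22:30 → clear.
RM6: starts Thu 10:00 at or after RM8 ends Tue 22:30 → clear.
RM8 overlaps RM1, RM2.

No — it overlaps RM1, RM2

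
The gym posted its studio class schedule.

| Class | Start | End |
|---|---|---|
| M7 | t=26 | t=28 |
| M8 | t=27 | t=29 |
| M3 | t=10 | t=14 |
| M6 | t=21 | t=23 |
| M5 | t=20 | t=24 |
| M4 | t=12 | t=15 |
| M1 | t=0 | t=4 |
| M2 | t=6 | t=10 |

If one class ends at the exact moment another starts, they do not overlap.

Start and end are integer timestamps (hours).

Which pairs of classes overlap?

M3 & M4, M5 & M6, M7 & M8

Sorted by start: M1, M2, M3, M4, M5, M6, M7, M8.
M2 starts after M1 ends, so M1 has no further overlaps.
M3 starts exactly when M2 ends (back-to-back, no overlap), so M2 has no further overlaps.
M4 starts before M3 ends → M3 and M4 overlap.
M5 starts after M3 ends, so M3 has no further overlaps.
M5 starts after M4 ends, so M4 has no further overlaps.
M6 starts before M5 ends → M5 and M6 overlap.
M7 starts after M5 ends, so M5 has no further overlaps.
M7 starts after M6 ends, so M6 has no further overlaps.
M8 starts before M7 ends → M7 and M8 overlap.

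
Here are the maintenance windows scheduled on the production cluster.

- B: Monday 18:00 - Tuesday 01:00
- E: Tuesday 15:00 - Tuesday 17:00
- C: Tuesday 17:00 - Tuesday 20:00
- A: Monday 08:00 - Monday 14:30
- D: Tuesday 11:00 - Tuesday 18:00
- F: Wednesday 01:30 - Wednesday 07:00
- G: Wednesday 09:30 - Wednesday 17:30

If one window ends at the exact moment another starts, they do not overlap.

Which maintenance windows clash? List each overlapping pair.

C & D, D & E

Sorted by start: A, B, D, E, C, F, G.
B starts after A ends; A is clear from here.
D starts after B ends; B is clear from here.
E starts before D ends → D and E overlap.
C starts before D ends → D and C overlap.
F starts after D ends; D is clear from here.
C starts exactly when E ends (back-to-back, no overlap); E is clear from here.
F starts after C ends; C is clear from here.
G starts after F ends.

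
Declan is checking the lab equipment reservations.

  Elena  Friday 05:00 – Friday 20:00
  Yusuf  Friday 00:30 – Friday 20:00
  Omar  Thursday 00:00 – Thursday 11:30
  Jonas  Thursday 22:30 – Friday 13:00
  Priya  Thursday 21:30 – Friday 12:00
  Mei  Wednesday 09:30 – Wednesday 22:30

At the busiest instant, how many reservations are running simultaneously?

Sweep the timeline, counting +1 at each start and −1 at each end (ends before starts at a tie):
Wednesday 09:30 start Mei → 1
Wednesday 22:30 end Mei → 0
Thursday 00:00 start Omar → 1
Thursday 11:30 end Omar → 0
Thursday 21:30 start Priya → 1
Thursday 22:30 start Jonas → 2
Friday 00:30 start Yusuf → 3
Friday 05:00 start Elena → 4
Friday 12:00 end Priya → 3
Friday 13:00 end Jonas → 2
Friday 20:00 end Elena → 1
Friday 20:00 end Yusuf → 0
Peak is 4, at Friday 05:00 (Elena, Jonas, Priya, Yusuf).

4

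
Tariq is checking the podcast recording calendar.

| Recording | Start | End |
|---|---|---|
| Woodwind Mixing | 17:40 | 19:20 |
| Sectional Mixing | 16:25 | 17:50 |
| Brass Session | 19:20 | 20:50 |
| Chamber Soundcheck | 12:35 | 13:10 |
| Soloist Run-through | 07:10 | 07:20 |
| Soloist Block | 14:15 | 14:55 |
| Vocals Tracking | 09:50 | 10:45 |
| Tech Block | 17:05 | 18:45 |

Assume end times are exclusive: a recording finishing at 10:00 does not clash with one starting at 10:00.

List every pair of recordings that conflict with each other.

Check each pair: they overlap iff neither finishes before the other starts.
Sorted by start: Soloist Run-through, Vocals Tracking, Chamber Soundcheck, Soloist Block, Sectional Mixing, Tech Block, Woodwind Mixing, Brass Session.
Vocals Tracking starts after Soloist Run-through ends — done with Soloist Run-through.
Chamber Soundcheck starts after Vocals Tracking ends — done with Vocals Tracking.
Soloist Block starts after Chamber Soundcheck ends — done with Chamber Soundcheck.
Sectional Mixing starts after Soloist Block ends — done with Soloist Block.
Tech Block starts before Sectional Mixing ends → Sectional Mixing and Tech Block overlap.
Woodwind Mixing starts before Sectional Mixing ends → Sectional Mixing and Woodwind Mixing overlap.
Brass Session starts after Sectional Mixing ends.
Woodwind Mixing starts before Tech Block ends → Tech Block and Woodwind Mixing overlap.
Brass Session starts after Tech Block ends.
Brass Session starts exactly when Woodwind Mixing ends (back-to-back, no overlap).

Sectional Mixing & Tech Block, Sectional Mixing & Woodwind Mixing, Tech Block & Woodwind Mixing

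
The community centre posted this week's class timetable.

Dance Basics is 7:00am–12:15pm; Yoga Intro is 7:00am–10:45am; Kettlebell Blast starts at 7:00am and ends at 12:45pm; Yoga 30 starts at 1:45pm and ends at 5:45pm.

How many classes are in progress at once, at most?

3

Sort all start/end points and keep a running count:
7:00am start Dance Basics → 1
7:00am start Kettlebell Blast → 2
7:00am start Yoga Intro → 3
10:45am end Yoga Intro → 2
12:15pm end Dance Basics → 1
12:45pm end Kettlebell Blast → 0
1:45pm start Yoga 30 → 1
5:45pm end Yoga 30 → 0
Peak is 3, at 7:00am (Dance Basics, Kettlebell Blast, Yoga Intro).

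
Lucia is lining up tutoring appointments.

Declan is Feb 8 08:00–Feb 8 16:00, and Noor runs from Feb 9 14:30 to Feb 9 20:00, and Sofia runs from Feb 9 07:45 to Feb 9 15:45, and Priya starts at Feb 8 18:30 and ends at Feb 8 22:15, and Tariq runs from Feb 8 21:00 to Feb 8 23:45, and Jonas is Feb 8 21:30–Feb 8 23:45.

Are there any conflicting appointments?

Sorted by start: Declan, Priya, Tariq, Jonas, Sofia, Noor.
Priya starts after Declan ends, so nothing later overlaps Declan either.
Tariq starts before Priya ends → Priya and Tariq overlap.
That's a conflict, so the schedule is not conflict-free.

Yes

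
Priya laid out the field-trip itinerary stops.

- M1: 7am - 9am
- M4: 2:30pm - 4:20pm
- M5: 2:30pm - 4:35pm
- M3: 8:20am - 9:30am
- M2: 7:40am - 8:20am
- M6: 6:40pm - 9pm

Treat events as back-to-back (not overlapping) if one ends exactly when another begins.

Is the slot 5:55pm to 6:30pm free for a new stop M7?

Yes — the slot is free

M1: ends 9am at or before M7 starts 5:55pm → clear.
M2: ends 8:20am at or before M7 starts 5:55pm → clear.
M3: ends 9:30am at or before M7 starts 5:55pm → clear.
M4: ends 4:20pm at or before M7 starts 5:55pm → clear.
M5: ends 4:35pm at or before M7 starts 5:55pm → clear.
M6: starts 6:40pm at or after M7 ends 6:30pm → clear.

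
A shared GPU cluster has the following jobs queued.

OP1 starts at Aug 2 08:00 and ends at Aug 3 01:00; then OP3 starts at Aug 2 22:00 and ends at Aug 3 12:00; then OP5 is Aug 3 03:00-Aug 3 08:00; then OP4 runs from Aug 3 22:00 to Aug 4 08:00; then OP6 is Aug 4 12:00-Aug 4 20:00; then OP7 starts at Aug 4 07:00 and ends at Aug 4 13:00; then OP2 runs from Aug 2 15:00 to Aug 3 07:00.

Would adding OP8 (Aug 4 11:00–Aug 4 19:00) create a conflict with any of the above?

Yes — it overlaps OP6, OP7

OP1: ends Aug 3 01:00 at or before OP8 starts Aug 4 11:00 → clear.
OP2: ends Aug 3 07:00 at or before OP8 starts Aug 4 11:00 → clear.
OP3: ends Aug 3 12:00 at or before OP8 starts Aug 4 11:00 → clear.
OP5: ends Aug 3 08:00 at or before OP8 starts Aug 4 11:00 → clear.
OP4: ends Aug 4 08:00 at or before OP8 starts Aug 4 11:00 → clear.
OP7: starts Aug 4 07:00 before OP8 ends Aug 4 19:00, and ends Aug 4 13:00 after OP8 starts Aug 4 11:00 → overlap.
OP6: starts Aug 4 12:00 before OP8 ends Aug 4 19:00, and ends Aug 4 20:00 after OP8 starts Aug 4 11:00 → overlap.
OP8 overlaps OP6, OP7.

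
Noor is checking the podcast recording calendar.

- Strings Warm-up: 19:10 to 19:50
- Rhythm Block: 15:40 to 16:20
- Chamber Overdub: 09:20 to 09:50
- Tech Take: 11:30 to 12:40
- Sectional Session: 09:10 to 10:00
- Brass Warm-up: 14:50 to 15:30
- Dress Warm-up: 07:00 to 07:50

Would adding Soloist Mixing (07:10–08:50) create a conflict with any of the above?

Dress Warm-up: starts 07:00 before Soloist Mixing ends 08:50, and ends 07:50 after Soloist Mixing starts 07:10 → overlap.
Sectional Session: starts 09:10 at or after Soloist Mixing ends 08:50 → clear.
Chamber Overdub: starts 09:20 at or after Soloist Mixing ends 08:50 → clear.
Tech Take: starts 11:30 at or after Soloist Mixing ends 08:50 → clear.
Brass Warm-up: starts 14:50 at or after Soloist Mixing ends 08:50 → clear.
Rhythm Block: starts 15:40 at or after Soloist Mixing ends 08:50 → clear.
Strings Warm-up: starts 19:10 at or after Soloist Mixing ends 08:50 → clear.
Soloist Mixing overlaps Dress Warm-up.

Yes — it overlaps Dress Warm-up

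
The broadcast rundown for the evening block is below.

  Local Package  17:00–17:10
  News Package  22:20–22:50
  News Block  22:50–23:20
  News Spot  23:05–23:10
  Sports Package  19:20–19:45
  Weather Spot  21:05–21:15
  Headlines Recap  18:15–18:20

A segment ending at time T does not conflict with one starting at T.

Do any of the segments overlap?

Yes

Two intervals overlap when each starts before the other ends.
Sorted by start: Local Package, Headlines Recap, Sports Package, Weather Spot, News Package, News Block, News Spot.
Headlines Recap starts after Local Package ends, so Local Package has no further overlaps.
Sports Package starts after Headlines Recap ends, so Headlines Recap has no further overlaps.
Weather Spot starts after Sports Package ends, so Sports Package has no further overlaps.
News Package starts after Weather Spot ends, so Weather Spot has no further overlaps.
News Block starts exactly when News Package ends (back-to-back, no overlap), so News Package has no further overlaps.
News Spot starts before News Block ends → News Block and News Spot overlap.
That's a conflict, so the schedule is not conflict-free.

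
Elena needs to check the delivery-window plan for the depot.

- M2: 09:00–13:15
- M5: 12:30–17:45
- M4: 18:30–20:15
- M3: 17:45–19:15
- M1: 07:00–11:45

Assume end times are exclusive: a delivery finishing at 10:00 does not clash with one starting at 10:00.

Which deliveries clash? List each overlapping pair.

Sorted by start: M1, M2, M5, M3, M4.
M2 starts before M1 ends → M1 and M2 overlap.
M5 starts after M1 ends, so M1 has no further overlaps.
M5 starts before M2 ends → M2 and M5 overlap.
M3 starts after M2 ends, so M2 has no further overlaps.
M3 starts exactly when M5 ends (back-to-back, no overlap), so M5 has no further overlaps.
M4 starts before M3 ends → M3 and M4 overlap.

M1 & M2, M2 & M5, M3 & M4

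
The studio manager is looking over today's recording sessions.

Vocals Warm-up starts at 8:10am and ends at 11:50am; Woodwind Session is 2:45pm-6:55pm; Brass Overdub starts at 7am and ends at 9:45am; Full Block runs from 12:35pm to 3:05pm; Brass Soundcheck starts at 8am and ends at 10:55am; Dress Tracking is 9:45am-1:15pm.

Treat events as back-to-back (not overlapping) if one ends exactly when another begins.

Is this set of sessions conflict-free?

Check each pair: they overlap iff neither finishes before the other starts.
Sorted by start: Brass Overdub, Brass Soundcheck, Vocals Warm-up, Dress Tracking, Full Block, Woodwind Session.
Brass Soundcheck starts before Brass Overdub ends → Brass Overdub and Brass Soundcheck overlap.
That's a conflict, so the schedule is not conflict-free.

No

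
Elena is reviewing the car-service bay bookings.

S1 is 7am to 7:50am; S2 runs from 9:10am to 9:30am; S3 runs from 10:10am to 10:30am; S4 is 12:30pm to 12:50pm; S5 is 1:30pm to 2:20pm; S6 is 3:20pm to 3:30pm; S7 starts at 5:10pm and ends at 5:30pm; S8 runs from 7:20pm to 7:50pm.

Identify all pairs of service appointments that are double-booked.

Check each pair: they overlap iff neither finishes before the other starts.
Sorted by start: S1, S2, S3, S4, S5, S6, S7, S8.
S2 starts after S1 ends — done with S1.
S3 starts after S2 ends — done with S2.
S4 starts after S3 ends — done with S3.
S5 starts after S4 ends — done with S4.
S6 starts after S5 ends — done with S5.
S7 starts after S6 ends — done with S6.
S8 starts after S7 ends.

none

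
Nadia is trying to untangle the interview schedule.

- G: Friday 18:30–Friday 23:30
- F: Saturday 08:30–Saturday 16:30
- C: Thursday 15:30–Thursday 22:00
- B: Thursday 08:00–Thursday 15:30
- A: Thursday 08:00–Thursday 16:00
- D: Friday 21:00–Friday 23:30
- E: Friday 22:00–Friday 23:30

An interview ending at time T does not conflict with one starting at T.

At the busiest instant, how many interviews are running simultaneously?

Sort all start/end points and keep a running count:
Thursday 08:00 start A → 1
Thursday 08:00 start B → 2
Thursday 15:30 end B → 1
Thursday 15:30 start C → 2
Thursday 16:00 end A → 1
Thursday 22:00 end C → 0
Friday 18:30 start G → 1
Friday 21:00 start D → 2
Friday 22:00 start E → 3
Friday 23:30 end D → 2
Friday 23:30 end E → 1
Friday 23:30 end G → 0
Saturday 08:30 start F → 1
Saturday 16:30 end F → 0
Peak is 3, at Friday 22:00 (D, E, G).

3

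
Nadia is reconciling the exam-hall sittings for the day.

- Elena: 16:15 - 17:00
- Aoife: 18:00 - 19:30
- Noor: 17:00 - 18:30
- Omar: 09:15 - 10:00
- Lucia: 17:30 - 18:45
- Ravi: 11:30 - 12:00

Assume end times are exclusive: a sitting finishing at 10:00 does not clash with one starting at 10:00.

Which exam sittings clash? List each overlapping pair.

Aoife & Lucia, Aoife & Noor, Lucia & Noor

Sorted by start: Omar, Ravi, Elena, Noor, Lucia, Aoife.
Ravi starts after Omar ends; Omar is clear from here.
Elena starts after Ravi ends; Ravi is clear from here.
Noor starts exactly when Elena ends (back-to-back, no overlap); Elena is clear from here.
Lucia starts before Noor ends → Noor and Lucia overlap.
Aoife starts before Noor ends → Noor and Aoife overlap.
Aoife starts before Lucia ends → Lucia and Aoife overlap.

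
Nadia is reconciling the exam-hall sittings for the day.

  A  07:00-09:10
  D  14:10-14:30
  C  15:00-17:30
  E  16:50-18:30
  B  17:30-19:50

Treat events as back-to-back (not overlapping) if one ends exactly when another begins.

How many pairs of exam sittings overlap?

2

Sorted by start: A, D, C, E, B.
D starts after A ends; A is clear from here.
C starts after D ends; D is clear from here.
E starts before C ends → C and E overlap.
B starts exactly when C ends (back-to-back, no overlap).
B starts before E ends → E and B overlap.
Overlapping pairs: B & E, C & E — 2 in total.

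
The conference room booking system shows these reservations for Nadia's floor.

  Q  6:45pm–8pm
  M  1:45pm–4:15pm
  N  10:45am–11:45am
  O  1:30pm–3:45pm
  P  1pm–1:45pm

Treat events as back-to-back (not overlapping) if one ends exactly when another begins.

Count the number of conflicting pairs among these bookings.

2

Sorted by start: N, P, O, M, Q.
P starts after N ends; N is clear from here.
O starts before P ends → P and O overlap.
M starts exactly when P ends (back-to-back, no overlap); P is clear from here.
M starts before O ends → O and M overlap.
Q starts after O ends.
Q starts after M ends.
Overlapping pairs: M & O, O & P — 2 in total.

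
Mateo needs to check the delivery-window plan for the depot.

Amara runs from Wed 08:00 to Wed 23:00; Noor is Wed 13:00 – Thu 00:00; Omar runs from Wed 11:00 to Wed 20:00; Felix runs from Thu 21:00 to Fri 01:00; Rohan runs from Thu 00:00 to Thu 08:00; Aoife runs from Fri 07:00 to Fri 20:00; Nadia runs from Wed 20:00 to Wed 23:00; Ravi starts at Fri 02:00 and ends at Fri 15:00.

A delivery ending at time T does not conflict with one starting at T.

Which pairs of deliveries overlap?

Amara & Nadia, Amara & Noor, Amara & Omar, Aoife & Ravi, Nadia & Noor, Noor & Omar

Sorted by start: Amara, Omar, Noor, Nadia, Rohan, Felix, Ravi, Aoife.
Omar starts before Amara ends → Amara and Omar overlap.
Noor starts before Amara ends → Amara and Noor overlap.
Nadia starts before Amara ends → Amara and Nadia overlap.
Rohan starts after Amara ends; Amara is clear from here.
Noor starts before Omar ends → Omar and Noor overlap.
Nadia starts exactly when Omar ends (back-to-back, no overlap); Omar is clear from here.
Nadia starts before Noor ends → Noor and Nadia overlap.
Rohan starts exactly when Noor ends (back-to-back, no overlap); Noor is clear from here.
Rohan starts after Nadia ends; Nadia is clear from here.
Felix starts after Rohan ends; Rohan is clear from here.
Ravi starts after Felix ends; Felix is clear from here.
Aoife starts before Ravi ends → Ravi and Aoife overlap.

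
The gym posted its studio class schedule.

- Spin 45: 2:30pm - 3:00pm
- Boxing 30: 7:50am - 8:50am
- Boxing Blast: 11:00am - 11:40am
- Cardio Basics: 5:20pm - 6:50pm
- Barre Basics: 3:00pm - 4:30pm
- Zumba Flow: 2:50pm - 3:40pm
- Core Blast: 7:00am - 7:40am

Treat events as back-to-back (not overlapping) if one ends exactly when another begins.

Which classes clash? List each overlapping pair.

Barre Basics & Zumba Flow, Spin 45 & Zumba Flow

Sorted by start: Core Blast, Boxing 30, Boxing Blast, Spin 45, Zumba Flow, Barre Basics, Cardio Basics.
Boxing 30 starts after Core Blast ends; Core Blast is clear from here.
Boxing Blast starts after Boxing 30 ends; Boxing 30 is clear from here.
Spin 45 starts after Boxing Blast ends; Boxing Blast is clear from here.
Zumba Flow starts before Spin 45 ends → Spin 45 and Zumba Flow overlap.
Barre Basics starts exactly when Spin 45 ends (back-to-back, no overlap); Spin 45 is clear from here.
Barre Basics starts before Zumba Flow ends → Zumba Flow and Barre Basics overlap.
Cardio Basics starts after Zumba Flow ends.
Cardio Basics starts after Barre Basics ends.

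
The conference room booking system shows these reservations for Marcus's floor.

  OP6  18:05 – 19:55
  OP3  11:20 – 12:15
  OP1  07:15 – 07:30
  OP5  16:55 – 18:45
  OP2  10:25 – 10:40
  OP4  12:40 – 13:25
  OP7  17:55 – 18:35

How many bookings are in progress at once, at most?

3

Sort all start/end points and keep a running count:
07:15 start OP1 → 1
07:30 end OP1 → 0
10:25 start OP2 → 1
10:40 end OP2 → 0
11:20 start OP3 → 1
12:15 end OP3 → 0
12:40 start OP4 → 1
13:25 end OP4 → 0
16:55 start OP5 → 1
17:55 start OP7 → 2
18:05 start OP6 → 3
18:35 end OP7 → 2
18:45 end OP5 → 1
19:55 end OP6 → 0
Peak is 3, at 18:05 (OP5, OP6, OP7).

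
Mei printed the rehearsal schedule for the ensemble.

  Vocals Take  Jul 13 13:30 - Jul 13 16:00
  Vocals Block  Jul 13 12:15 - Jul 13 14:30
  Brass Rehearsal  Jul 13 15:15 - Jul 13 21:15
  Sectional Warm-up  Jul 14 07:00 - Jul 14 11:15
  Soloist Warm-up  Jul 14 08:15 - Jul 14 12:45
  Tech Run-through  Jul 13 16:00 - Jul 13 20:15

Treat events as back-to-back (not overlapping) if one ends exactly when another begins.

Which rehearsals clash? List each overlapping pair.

Brass Rehearsal & Tech Run-through, Brass Rehearsal & Vocals Take, Sectional Warm-up & Soloist Warm-up, Vocals Block & Vocals Take

Sorted by start: Vocals Block, Vocals Take, Brass Rehearsal, Tech Run-through, Sectional Warm-up, Soloist Warm-up.
Vocals Take starts before Vocals Block ends → Vocals Block and Vocals Take overlap.
Brass Rehearsal starts after Vocals Block ends, so Vocals Block has no further overlaps.
Brass Rehearsal starts before Vocals Take ends → Vocals Take and Brass Rehearsal overlap.
Tech Run-through starts exactly when Vocals Take ends (back-to-back, no overlap), so Vocals Take has no further overlaps.
Tech Run-through starts before Brass Rehearsal ends → Brass Rehearsal and Tech Run-through overlap.
Sectional Warm-up starts after Brass Rehearsal ends, so Brass Rehearsal has no further overlaps.
Sectional Warm-up starts after Tech Run-through ends, so Tech Run-through has no further overlaps.
Soloist Warm-up starts before Sectional Warm-up ends → Sectional Warm-up and Soloist Warm-up overlap.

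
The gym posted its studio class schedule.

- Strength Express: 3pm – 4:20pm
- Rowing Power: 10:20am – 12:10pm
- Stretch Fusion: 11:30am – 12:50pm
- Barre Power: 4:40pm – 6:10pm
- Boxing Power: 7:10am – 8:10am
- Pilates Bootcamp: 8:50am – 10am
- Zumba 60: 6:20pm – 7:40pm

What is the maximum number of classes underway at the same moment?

Sweep the timeline, counting +1 at each start and −1 at each end (ends before starts at a tie):
7:10am start Boxing Power → 1
8:10am end Boxing Power → 0
8:50am start Pilates Bootcamp → 1
10am end Pilates Bootcamp → 0
10:20am start Rowing Power → 1
11:30am start Stretch Fusion → 2
12:10pm end Rowing Power → 1
12:50pm end Stretch Fusion → 0
3pm start Strength Express → 1
4:20pm end Strength Express → 0
4:40pm start Barre Power → 1
6:10pm end Barre Power → 0
6:20pm start Zumba 60 → 1
7:40pm end Zumba 60 → 0
Peak is 2, at 11:30am (Rowing Power, Stretch Fusion).

2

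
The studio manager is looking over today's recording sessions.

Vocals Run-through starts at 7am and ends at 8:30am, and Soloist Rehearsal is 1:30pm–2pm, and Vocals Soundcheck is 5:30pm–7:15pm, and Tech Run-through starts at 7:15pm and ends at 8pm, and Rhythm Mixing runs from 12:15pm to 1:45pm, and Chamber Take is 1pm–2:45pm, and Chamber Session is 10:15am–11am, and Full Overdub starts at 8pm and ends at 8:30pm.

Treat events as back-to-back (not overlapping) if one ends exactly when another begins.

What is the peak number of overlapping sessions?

Walk through starts and ends in time order (an end at T is processed before a start at T):
7am start Vocals Run-through → 1
8:30am end Vocals Run-through → 0
10:15am start Chamber Session → 1
11am end Chamber Session → 0
12:15pm start Rhythm Mixing → 1
1pm start Chamber Take → 2
1:30pm start Soloist Rehearsal → 3
1:45pm end Rhythm Mixing → 2
2pm end Soloist Rehearsal → 1
2:45pm end Chamber Take → 0
5:30pm start Vocals Soundcheck → 1
7:15pm end Vocals Soundcheck → 0
7:15pm start Tech Run-through → 1
8pm end Tech Run-through → 0
8pm start Full Overdub → 1
8:30pm end Full Overdub → 0
Peak is 3, at 1:30pm (Chamber Take, Rhythm Mixing, Soloist Rehearsal).

3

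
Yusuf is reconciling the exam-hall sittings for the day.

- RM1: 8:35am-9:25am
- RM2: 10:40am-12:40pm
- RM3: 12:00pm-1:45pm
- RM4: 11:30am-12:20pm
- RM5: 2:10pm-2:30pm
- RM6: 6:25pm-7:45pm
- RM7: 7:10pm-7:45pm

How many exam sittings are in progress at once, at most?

3

Sort all start/end points and keep a running count:
8:35am start RM1 → 1
9:25am end RM1 → 0
10:40am start RM2 → 1
11:30am start RM4 → 2
12:00pm start RM3 → 3
12:20pm end RM4 → 2
12:40pm end RM2 → 1
1:45pm end RM3 → 0
2:10pm start RM5 → 1
2:30pm end RM5 → 0
6:25pm start RM6 → 1
7:10pm start RM7 → 2
7:45pm end RM6 → 1
7:45pm end RM7 → 0
Peak is 3, at 12:00pm (RM2, RM3, RM4).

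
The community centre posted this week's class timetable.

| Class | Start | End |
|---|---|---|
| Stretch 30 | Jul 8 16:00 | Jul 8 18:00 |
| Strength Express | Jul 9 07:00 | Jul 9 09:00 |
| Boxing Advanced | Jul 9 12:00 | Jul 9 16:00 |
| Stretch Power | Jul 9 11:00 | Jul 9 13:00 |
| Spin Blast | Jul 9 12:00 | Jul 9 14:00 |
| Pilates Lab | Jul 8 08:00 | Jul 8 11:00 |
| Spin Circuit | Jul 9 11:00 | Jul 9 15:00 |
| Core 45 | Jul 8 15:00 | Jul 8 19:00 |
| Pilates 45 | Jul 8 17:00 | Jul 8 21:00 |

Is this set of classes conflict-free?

Sorted by start: Pilates Lab, Core 45, Stretch 30, Pilates 45, Strength Express, Spin Circuit, Stretch Power, Boxing Advanced, Spin Blast.
Core 45 starts after Pilates Lab ends; Pilates Lab is clear from here.
Stretch 30 starts before Core 45 ends → Core 45 and Stretch 30 overlap.
That's a conflict, so the schedule is not conflict-free.

No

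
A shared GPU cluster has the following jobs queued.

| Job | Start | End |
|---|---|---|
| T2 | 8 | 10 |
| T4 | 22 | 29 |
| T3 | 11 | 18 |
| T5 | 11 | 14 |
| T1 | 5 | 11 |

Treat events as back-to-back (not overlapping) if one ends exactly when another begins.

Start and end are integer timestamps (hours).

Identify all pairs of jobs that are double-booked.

T1 & T2, T3 & T5

Sorted by start: T1, T2, T3, T5, T4.
T2 starts before T1 ends → T1 and T2 overlap.
T3 starts exactly when T1 ends (back-to-back, no overlap), so T1 has no further overlaps.
T3 starts after T2 ends, so T2 has no further overlaps.
T5 starts before T3 ends → T3 and T5 overlap.
T4 starts after T3 ends.
T4 starts after T5 ends.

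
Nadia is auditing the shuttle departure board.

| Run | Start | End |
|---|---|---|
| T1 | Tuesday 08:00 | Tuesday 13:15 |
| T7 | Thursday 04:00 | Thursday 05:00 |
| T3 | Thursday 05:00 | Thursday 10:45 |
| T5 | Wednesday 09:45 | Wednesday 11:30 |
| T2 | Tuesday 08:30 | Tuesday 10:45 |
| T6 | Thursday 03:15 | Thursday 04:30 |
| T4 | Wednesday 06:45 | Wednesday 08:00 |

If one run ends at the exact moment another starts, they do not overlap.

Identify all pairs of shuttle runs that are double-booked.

Sorted by start: T1, T2, T4, T5, T6, T7, T3.
T2 starts before T1 ends → T1 and T2 overlap.
T4 starts after T1 ends; T1 is clear from here.
T4 starts after T2 ends; T2 is clear from here.
T5 starts after T4 ends; T4 is clear from here.
T6 starts after T5 ends; T5 is clear from here.
T7 starts before T6 ends → T6 and T7 overlap.
T3 starts after T6 ends.
T3 starts exactly when T7 ends (back-to-back, no overlap).

T1 & T2, T6 & T7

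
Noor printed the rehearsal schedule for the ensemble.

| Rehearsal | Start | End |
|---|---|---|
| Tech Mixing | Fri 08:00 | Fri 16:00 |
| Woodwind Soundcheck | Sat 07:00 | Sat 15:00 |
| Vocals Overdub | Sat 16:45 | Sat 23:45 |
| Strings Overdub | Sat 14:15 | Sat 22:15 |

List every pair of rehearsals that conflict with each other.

Sorted by start: Tech Mixing, Woodwind Soundcheck, Strings Overdub, Vocals Overdub.
Woodwind Soundcheck starts after Tech Mixing ends, so Tech Mixing has no further overlaps.
Strings Overdub starts before Woodwind Soundcheck ends → Woodwind Soundcheck and Strings Overdub overlap.
Vocals Overdub starts after Woodwind Soundcheck ends.
Vocals Overdub starts before Strings Overdub ends → Strings Overdub and Vocals Overdub overlap.

Strings Overdub & Vocals Overdub, Strings Overdub & Woodwind Soundcheck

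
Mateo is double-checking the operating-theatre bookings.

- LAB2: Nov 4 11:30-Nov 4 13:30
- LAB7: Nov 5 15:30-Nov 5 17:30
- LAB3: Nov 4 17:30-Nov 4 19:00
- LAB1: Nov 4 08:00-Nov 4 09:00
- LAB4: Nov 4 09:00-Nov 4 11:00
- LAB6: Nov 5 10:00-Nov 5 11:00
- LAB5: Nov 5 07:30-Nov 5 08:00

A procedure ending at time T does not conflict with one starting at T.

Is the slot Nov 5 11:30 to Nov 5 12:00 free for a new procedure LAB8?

LAB1: ends Nov 4 09:00 at or before LAB8 starts Nov 5 11:30 → clear.
LAB4: ends Nov 4 11:00 at or before LAB8 starts Nov 5 11:30 → clear.
LAB2: ends Nov 4 13:30 at or before LAB8 starts Nov 5 11:30 → clear.
LAB3: ends Nov 4 19:00 at or before LAB8 starts Nov 5 11:30 → clear.
LAB5: ends Nov 5 08:00 at or before LAB8 starts Nov 5 11:30 → clear.
LAB6: ends Nov 5 11:00 at or before LAB8 starts Nov 5 11:30 → clear.
LAB7: starts Nov 5 15:30 at or after LAB8 ends Nov 5 12:00 → clear.

Yes — the slot is free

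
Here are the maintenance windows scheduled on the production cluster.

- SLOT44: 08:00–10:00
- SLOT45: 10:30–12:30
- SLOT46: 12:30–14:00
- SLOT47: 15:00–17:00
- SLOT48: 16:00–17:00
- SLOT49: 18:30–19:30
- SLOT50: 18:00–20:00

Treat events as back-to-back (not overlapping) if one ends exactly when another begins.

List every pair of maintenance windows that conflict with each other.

Sorted by start: SLOT44, SLOT45, SLOT46, SLOT47, SLOT48, SLOT50, SLOT49.
SLOT45 starts after SLOT44 ends, so SLOT44 has no further overlaps.
SLOT46 starts exactly when SLOT45 ends (back-to-back, no overlap), so SLOT45 has no further overlaps.
SLOT47 starts after SLOT46 ends, so SLOT46 has no further overlaps.
SLOT48 starts before SLOT47 ends → SLOT47 and SLOT48 overlap.
SLOT50 starts after SLOT47 ends, so SLOT47 has no further overlaps.
SLOT50 starts after SLOT48 ends, so SLOT48 has no further overlaps.
SLOT49 starts before SLOT50 ends → SLOT50 and SLOT49 overlap.

SLOT47 & SLOT48, SLOT49 & SLOT50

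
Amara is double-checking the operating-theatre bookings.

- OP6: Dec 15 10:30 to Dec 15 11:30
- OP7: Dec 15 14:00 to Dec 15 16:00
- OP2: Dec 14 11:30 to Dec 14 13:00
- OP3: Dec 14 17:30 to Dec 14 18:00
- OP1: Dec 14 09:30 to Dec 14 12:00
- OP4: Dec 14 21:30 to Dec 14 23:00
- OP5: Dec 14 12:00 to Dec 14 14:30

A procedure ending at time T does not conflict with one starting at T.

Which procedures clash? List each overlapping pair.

OP1 & OP2, OP2 & OP5

Sorted by start: OP1, OP2, OP5, OP3, OP4, OP6, OP7.
OP2 starts before OP1 ends → OP1 and OP2 overlap.
OP5 starts exactly when OP1 ends (back-to-back, no overlap), so nothing later overlaps OP1 either.
OP5 starts before OP2 ends → OP2 and OP5 overlap.
OP3 starts after OP2 ends, so nothing later overlaps OP2 either.
OP3 starts after OP5 ends, so nothing later overlaps OP5 either.
OP4 starts after OP3 ends, so nothing later overlaps OP3 either.
OP6 starts after OP4 ends, so nothing later overlaps OP4 either.
OP7 starts after OP6 ends.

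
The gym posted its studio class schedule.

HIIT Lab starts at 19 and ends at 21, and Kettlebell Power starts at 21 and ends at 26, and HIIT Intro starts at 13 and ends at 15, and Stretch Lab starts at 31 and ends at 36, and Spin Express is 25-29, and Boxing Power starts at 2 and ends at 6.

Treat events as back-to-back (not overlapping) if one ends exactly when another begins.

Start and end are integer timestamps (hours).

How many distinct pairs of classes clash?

Sorted by start: Boxing Power, HIIT Intro, HIIT Lab, Kettlebell Power, Spin Express, Stretch Lab.
HIIT Intro starts after Boxing Power ends; Boxing Power is clear from here.
HIIT Lab starts after HIIT Intro ends; HIIT Intro is clear from here.
Kettlebell Power starts exactly when HIIT Lab ends (back-to-back, no overlap); HIIT Lab is clear from here.
Spin Express starts before Kettlebell Power ends → Kettlebell Power and Spin Express overlap.
Stretch Lab starts after Kettlebell Power ends.
Stretch Lab starts after Spin Express ends.
Overlapping pairs: Kettlebell Power & Spin Express — 1 in total.

1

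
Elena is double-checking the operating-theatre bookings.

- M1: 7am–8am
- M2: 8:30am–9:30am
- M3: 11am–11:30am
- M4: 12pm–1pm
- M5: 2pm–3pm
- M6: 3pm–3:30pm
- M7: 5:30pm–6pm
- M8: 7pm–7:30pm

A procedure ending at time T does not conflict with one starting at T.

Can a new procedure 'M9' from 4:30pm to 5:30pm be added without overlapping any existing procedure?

Yes — the slot is free

M1: ends 8am at or before M9 starts 4:30pm → clear.
M2: ends 9:30am at or before M9 starts 4:30pm → clear.
M3: ends 11:30am at or before M9 starts 4:30pm → clear.
M4: ends 1pm at or before M9 starts 4:30pm → clear.
M5: ends 3pm at or before M9 starts 4:30pm → clear.
M6: ends 3:30pm at or before M9 starts 4:30pm → clear.
M7: starts 5:30pm at or after M9 ends 5:30pm → clear.
M8: starts 7pm at or after M9 ends 5:30pm → clear.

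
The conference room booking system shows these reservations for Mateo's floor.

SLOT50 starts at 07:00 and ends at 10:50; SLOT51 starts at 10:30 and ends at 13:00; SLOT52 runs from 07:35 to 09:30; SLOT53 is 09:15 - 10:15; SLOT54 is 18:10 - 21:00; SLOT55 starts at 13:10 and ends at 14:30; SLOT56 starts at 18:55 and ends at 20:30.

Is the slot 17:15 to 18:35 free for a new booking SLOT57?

SLOT50: ends 10:50 at or before SLOT57 starts 17:15 → clear.
SLOT52: ends 09:30 at or before SLOT57 starts 17:15 → clear.
SLOT53: ends 10:15 at or before SLOT57 starts 17:15 → clear.
SLOT51: ends 13:00 at or before SLOT57 starts 17:15 → clear.
SLOT55: ends 14:30 at or before SLOT57 starts 17:15 → clear.
SLOT54: starts 18:10 before SLOT57 ends 18:35, and ends 21:00 after SLOT57 starts 17:15 → overlap.
SLOT56: starts 18:55 at or after SLOT57 ends 18:35 → clear.
SLOT57 overlaps SLOT54.

No — it overlaps SLOT54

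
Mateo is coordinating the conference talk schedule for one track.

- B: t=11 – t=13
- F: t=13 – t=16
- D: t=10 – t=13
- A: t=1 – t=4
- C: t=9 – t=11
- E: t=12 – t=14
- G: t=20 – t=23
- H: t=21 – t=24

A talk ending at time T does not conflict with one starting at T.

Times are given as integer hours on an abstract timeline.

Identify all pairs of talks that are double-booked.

Sorted by start: A, C, D, B, E, F, G, H.
C starts after A ends, so nothing later overlaps A either.
D starts before C ends → C and D overlap.
B starts exactly when C ends (back-to-back, no overlap), so nothing later overlaps C either.
B starts before D ends → D and B overlap.
E starts before D ends → D and E overlap.
F starts exactly when D ends (back-to-back, no overlap), so nothing later overlaps D either.
E starts before B ends → B and E overlap.
F starts exactly when B ends (back-to-back, no overlap), so nothing later overlaps B either.
F starts before E ends → E and F overlap.
G starts after E ends, so nothing later overlaps E either.
G starts after F ends, so nothing later overlaps F either.
H starts before G ends → G and H overlap.

B & D, B & E, C & D, D & E, E & F, G & H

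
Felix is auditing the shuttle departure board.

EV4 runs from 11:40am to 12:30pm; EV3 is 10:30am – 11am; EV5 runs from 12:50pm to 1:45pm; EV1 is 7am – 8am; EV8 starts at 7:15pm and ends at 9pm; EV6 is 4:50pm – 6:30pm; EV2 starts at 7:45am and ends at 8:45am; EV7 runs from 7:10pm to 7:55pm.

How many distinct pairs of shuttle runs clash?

Sorted by start: EV1, EV2, EV3, EV4, EV5, EV6, EV7, EV8.
EV2 starts before EV1 ends → EV1 and EV2 overlap.
EV3 starts after EV1 ends — done with EV1.
EV3 starts after EV2 ends — done with EV2.
EV4 starts after EV3 ends — done with EV3.
EV5 starts after EV4 ends — done with EV4.
EV6 starts after EV5 ends — done with EV5.
EV7 starts after EV6 ends — done with EV6.
EV8 starts before EV7 ends → EV7 and EV8 overlap.
Overlapping pairs: EV1 & EV2, EV7 & EV8 — 2 in total.

2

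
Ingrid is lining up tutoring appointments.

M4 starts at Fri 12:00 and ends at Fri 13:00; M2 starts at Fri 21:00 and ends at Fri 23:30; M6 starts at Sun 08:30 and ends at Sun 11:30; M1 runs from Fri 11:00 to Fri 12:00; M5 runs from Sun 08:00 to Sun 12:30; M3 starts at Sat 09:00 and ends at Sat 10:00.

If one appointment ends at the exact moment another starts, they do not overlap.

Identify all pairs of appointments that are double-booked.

M5 & M6

Sorted by start: M1, M4, M2, M3, M5, M6.
M4 starts exactly when M1 ends (back-to-back, no overlap), so M1 has no further overlaps.
M2 starts after M4 ends, so M4 has no further overlaps.
M3 starts after M2 ends, so M2 has no further overlaps.
M5 starts after M3 ends, so M3 has no further overlaps.
M6 starts before M5 ends → M5 and M6 overlap.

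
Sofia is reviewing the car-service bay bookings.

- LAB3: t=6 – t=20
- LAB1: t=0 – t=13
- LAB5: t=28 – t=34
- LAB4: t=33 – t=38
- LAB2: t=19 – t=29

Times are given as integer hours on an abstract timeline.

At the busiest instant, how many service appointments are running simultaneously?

Walk through starts and ends in time order (an end at T is processed before a start at T):
t=0 start LAB1 → 1
t=6 start LAB3 → 2
t=13 end LAB1 → 1
t=19 start LAB2 → 2
t=20 end LAB3 → 1
t=28 start LAB5 → 2
t=29 end LAB2 → 1
t=33 start LAB4 → 2
t=34 end LAB5 → 1
t=38 end LAB4 → 0
Peak is 2, at t=6 (LAB1, LAB3).

2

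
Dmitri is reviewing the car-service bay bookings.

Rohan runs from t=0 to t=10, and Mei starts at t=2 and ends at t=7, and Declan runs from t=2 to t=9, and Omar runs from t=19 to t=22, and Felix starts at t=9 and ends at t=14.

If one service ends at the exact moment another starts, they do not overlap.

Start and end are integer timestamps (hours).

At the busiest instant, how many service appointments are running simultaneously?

3

Walk through starts and ends in time order (an end at T is processed before a start at T):
t=0 start Rohan → 1
t=2 start Declan → 2
t=2 start Mei → 3
t=7 end Mei → 2
t=9 end Declan → 1
t=9 start Felix → 2
t=10 end Rohan → 1
t=14 end Felix → 0
t=19 start Omar → 1
t=22 end Omar → 0
Peak is 3, at t=2 (Declan, Mei, Rohan).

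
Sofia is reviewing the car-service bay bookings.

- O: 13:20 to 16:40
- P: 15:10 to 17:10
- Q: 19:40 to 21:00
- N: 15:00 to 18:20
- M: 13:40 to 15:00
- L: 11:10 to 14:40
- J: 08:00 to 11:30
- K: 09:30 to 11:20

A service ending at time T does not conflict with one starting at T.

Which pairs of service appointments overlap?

Sorted by start: J, K, L, O, M, N, P, Q.
K starts before J ends → J and K overlap.
L starts before J ends → J and L overlap.
O starts after J ends — done with J.
L starts before K ends → K and L overlap.
O starts after K ends — done with K.
O starts before L ends → L and O overlap.
M starts before L ends → L and M overlap.
N starts after L ends — done with L.
M starts before O ends → O and M overlap.
N starts before O ends → O and N overlap.
P starts before O ends → O and P overlap.
Q starts after O ends.
N starts exactly when M ends (back-to-back, no overlap) — done with M.
P starts before N ends → N and P overlap.
Q starts after N ends.
Q starts after P ends.

J & K, J & L, K & L, L & M, L & O, M & O, N & O, N & P, O & P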